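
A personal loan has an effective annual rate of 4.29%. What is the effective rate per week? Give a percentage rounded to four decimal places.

The per-week rate i satisfies (1 + i)^52 = 1 + 0.0429.
i = 1.0429^(1/52) − 1 = 0.0008081 = 0.0808%.

0.0808%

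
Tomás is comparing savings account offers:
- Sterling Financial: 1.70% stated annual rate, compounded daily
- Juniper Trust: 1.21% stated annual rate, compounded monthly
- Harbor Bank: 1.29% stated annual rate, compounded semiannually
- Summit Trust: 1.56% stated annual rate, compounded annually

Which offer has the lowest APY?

Juniper Trust

Sterling Financial: (1 + 0.0170/365)^365 − 1 = 1.714%
Juniper Trust: (1 + 0.0121/12)^12 − 1 = 1.217%
Harbor Bank: (1 + 0.0129/2)^2 − 1 = 1.294%
Summit Trust: compounded annually, EAR = 1.560%
The lowest effective annual rate is Juniper Trust at 1.217%.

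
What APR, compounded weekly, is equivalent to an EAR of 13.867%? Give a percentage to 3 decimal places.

13.002%

(1 + r/52)^52 − 1 = 0.13867, so 1 + r/52 = 1.13867^(1/52).
r/52 = 0.002500, so r = 0.130023 = 13.002%.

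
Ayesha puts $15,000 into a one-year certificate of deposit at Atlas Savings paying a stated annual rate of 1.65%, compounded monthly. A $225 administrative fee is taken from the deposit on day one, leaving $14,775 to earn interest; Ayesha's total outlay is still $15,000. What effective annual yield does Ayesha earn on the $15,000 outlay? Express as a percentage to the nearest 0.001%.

0.138%

Value after one year: 14,775 × (1 + 0.0165/12)^12 = 14,775 × 1.016625 = $15,020.64.
Effective yield on the $15,000 outlay: 15,020.64 / 15,000 − 1 = 0.001376 = 0.138%.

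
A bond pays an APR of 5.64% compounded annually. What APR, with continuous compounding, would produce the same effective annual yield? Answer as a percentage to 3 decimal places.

5.487%

Compounded annually, EAR = nominal = 0.056400.
Equivalent continuous rate: r = ln(1 + 0.056400) = 0.054867 = 5.487%.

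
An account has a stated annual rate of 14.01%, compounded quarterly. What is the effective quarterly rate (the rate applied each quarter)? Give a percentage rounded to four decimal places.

3.5025%

With a nominal annual rate compounded quarterly, the periodic rate is the nominal rate divided by 4.
i = 0.1401 / 4 = 0.0350250 = 3.5025%.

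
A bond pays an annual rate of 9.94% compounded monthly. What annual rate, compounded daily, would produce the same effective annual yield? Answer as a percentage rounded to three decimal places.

9.900%

EAR = (1 + 0.0994/12)^12 − 1 = 0.104056.
Solve (1 + r/365)^365 = 1.104056: r/365 = 1.104056^(1/365) − 1 = 0.000271, so r = 0.099004 = 9.900%.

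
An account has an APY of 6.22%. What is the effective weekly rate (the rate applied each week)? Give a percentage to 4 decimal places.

The per-week rate i satisfies (1 + i)^52 = 1 + 0.0622.
i = 1.0622^(1/52) − 1 = 0.0011611 = 0.1161%.

0.1161%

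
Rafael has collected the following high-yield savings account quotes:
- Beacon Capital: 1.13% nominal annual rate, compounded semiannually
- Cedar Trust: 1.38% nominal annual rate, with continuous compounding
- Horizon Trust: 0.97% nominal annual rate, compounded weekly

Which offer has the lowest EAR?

Beacon Capital: (1 + 0.0113/2)^2 − 1 = 1.133%
Cedar Trust: e^0.0138 − 1 = 1.390%
Horizon Trust: (1 + 0.0097/52)^52 − 1 = 0.975%
The lowest effective annual rate is Horizon Trust at 0.975%.

Horizon Trust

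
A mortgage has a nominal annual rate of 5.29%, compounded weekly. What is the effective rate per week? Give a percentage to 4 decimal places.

With a nominal annual rate compounded weekly, the periodic rate is the nominal rate divided by 52.
i = 0.0529 / 52 = 0.0010173 = 0.1017%.

0.1017%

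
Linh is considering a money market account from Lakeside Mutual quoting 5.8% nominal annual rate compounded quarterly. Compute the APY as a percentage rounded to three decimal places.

5.927%

EAR = (1 + 0.058/4)^4 − 1.
= (1 + 0.014500)^4 − 1 = 1.059274 − 1 = 5.927%.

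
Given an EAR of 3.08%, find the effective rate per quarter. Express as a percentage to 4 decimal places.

The per-quarter rate i satisfies (1 + i)^4 = 1 + 0.0308.
i = 1.0308^(1/4) − 1 = 0.0076126 = 0.7613%.

0.7613%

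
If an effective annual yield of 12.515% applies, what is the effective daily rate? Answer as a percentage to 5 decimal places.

The per-day rate i satisfies (1 + i)^365 = 1 + 0.12515.
i = 1.12515^(1/365) − 1 = 0.0003231 = 0.03231%.

0.03231%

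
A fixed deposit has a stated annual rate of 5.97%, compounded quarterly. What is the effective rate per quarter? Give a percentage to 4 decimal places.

With a nominal annual rate compounded quarterly, the periodic rate is the nominal rate divided by 4.
i = 0.0597 / 4 = 0.0149250 = 1.4925%.

1.4925%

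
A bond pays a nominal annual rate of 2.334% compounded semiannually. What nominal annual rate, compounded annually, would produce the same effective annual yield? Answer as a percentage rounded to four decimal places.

EAR = (1 + 0.02334/2)^2 − 1 = 0.023476.
Compounded annually, the equivalent nominal rate is the EAR itself: 2.3476%.

2.3476%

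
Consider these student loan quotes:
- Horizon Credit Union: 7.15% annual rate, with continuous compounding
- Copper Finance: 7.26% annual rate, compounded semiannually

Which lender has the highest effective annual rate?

Horizon Credit Union

Horizon Credit Union: e^0.0715 − 1 = 7.412%
Copper Finance: (1 + 0.0726/2)^2 − 1 = 7.392%
The highest effective annual rate is Horizon Credit Union at 7.412%.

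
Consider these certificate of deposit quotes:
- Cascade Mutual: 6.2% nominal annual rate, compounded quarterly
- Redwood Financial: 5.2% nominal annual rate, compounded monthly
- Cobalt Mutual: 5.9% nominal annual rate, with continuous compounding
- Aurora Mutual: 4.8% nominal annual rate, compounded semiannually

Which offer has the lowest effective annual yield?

Cascade Mutual: (1 + 0.062/4)^4 − 1 = 6.346%
Redwood Financial: (1 + 0.052/12)^12 − 1 = 5.326%
Cobalt Mutual: e^0.059 − 1 = 6.078%
Aurora Mutual: (1 + 0.048/2)^2 − 1 = 4.858%
The lowest effective annual rate is Aurora Mutual at 4.858%.

Aurora Mutual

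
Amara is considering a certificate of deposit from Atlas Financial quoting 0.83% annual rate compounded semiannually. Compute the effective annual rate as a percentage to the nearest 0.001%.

0.832%

EAR = (1 + 0.0083/2)^2 − 1.
= (1 + 0.004150)^2 − 1 = 1.008317 − 1 = 0.832%.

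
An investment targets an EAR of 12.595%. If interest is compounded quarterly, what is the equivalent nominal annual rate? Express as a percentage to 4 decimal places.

(1 + r/4)^4 − 1 = 0.12595, so 1 + r/4 = 1.12595^(1/4).
r/4 = 0.030101, so r = 0.120404 = 12.0404%.

12.0404%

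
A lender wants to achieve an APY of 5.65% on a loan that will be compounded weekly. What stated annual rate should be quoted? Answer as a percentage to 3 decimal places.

5.499%

(1 + r/52)^52 − 1 = 0.0565, so 1 + r/52 = 1.0565^(1/52).
r/52 = 0.001058, so r = 0.054991 = 5.499%.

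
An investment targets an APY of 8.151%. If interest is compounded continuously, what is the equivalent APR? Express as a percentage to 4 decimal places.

7.8358%

Continuous: nominal r satisfies e^r − 1 = 0.08151.
r = ln(1 + 0.08151) = ln(1.08151) = 0.078358 = 7.8358%.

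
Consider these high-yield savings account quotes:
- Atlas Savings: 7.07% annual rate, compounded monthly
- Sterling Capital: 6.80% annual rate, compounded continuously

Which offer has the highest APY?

Atlas Savings: (1 + 0.0707/12)^12 − 1 = 7.304%
Sterling Capital: e^0.0680 − 1 = 7.037%
The highest effective annual rate is Atlas Savings at 7.304%.

Atlas Savings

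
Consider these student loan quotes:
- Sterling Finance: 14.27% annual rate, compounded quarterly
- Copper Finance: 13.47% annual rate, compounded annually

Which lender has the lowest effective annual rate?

Copper Finance

Sterling Finance: (1 + 0.1427/4)^4 − 1 = 15.052%
Copper Finance: compounded annually, EAR = 13.470%
The lowest effective annual rate is Copper Finance at 13.470%.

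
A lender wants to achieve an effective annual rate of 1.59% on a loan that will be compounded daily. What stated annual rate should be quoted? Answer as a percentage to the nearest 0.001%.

1.578%

(1 + r/365)^365 − 1 = 0.0159, so 1 + r/365 = 1.0159^(1/365).
r/365 = 0.000043, so r = 0.015775 = 1.578%.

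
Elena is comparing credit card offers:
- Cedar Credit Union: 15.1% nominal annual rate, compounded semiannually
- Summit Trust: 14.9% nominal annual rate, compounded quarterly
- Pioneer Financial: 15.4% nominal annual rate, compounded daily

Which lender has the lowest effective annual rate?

Cedar Credit Union

Cedar Credit Union: (1 + 0.151/2)^2 − 1 = 15.670%
Summit Trust: (1 + 0.149/4)^4 − 1 = 15.753%
Pioneer Financial: (1 + 0.154/365)^365 − 1 = 16.645%
The lowest effective annual rate is Cedar Credit Union at 15.670%.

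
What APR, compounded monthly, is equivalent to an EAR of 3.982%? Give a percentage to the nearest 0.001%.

(1 + r/12)^12 − 1 = 0.03982, so 1 + r/12 = 1.03982^(1/12).
r/12 = 0.003259, so r = 0.039111 = 3.911%.

3.911%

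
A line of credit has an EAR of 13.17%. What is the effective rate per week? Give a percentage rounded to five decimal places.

The per-week rate i satisfies (1 + i)^52 = 1 + 0.1317.
i = 1.1317^(1/52) − 1 = 0.0023821 = 0.23821%.

0.23821%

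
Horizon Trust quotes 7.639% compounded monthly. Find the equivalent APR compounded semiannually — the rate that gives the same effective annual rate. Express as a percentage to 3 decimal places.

EAR = (1 + 0.07639/12)^12 − 1 = 0.079122.
Solve (1 + r/2)^2 = 1.079122: r/2 = 1.079122^(1/2) − 1 = 0.038808, so r = 0.077616 = 7.762%.

7.762%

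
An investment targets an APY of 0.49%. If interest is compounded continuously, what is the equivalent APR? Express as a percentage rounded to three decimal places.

Continuous: nominal r satisfies e^r − 1 = 0.0049.
r = ln(1 + 0.0049) = ln(1.0049) = 0.004888 = 0.489%.

0.489%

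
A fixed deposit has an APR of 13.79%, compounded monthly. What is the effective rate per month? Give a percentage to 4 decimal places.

With a nominal annual rate compounded monthly, the periodic rate is the nominal rate divided by 12.
i = 0.1379 / 12 = 0.0114917 = 1.1492%.

1.1492%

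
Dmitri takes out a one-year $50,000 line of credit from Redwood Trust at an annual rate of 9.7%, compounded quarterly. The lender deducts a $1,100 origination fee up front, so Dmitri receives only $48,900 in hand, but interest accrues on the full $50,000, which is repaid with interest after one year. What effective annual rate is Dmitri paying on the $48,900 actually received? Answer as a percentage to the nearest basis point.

12.53%

Amount owed after one year: 50,000 × (1 + 0.097/4)^4 = 50,000 × 1.100586 = $55,029.29.
Effective rate on net proceeds: 55,029.29 / 48,900 − 1 = 0.125343 = 12.53%.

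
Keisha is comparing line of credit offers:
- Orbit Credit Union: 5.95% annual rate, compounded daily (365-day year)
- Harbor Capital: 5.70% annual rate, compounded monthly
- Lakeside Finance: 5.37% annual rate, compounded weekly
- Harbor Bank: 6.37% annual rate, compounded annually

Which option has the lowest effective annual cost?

Orbit Credit Union: (1 + 0.0595/365)^365 − 1 = 6.130%
Harbor Capital: (1 + 0.0570/12)^12 − 1 = 5.851%
Lakeside Finance: (1 + 0.0537/52)^52 − 1 = 5.514%
Harbor Bank: compounded annually, EAR = 6.370%
The lowest effective annual rate is Lakeside Finance at 5.514%.

Lakeside Finance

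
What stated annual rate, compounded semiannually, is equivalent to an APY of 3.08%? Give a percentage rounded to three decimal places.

3.057%

(1 + r/2)^2 − 1 = 0.0308, so 1 + r/2 = 1.0308^(1/2).
r/2 = 0.015283, so r = 0.030566 = 3.057%.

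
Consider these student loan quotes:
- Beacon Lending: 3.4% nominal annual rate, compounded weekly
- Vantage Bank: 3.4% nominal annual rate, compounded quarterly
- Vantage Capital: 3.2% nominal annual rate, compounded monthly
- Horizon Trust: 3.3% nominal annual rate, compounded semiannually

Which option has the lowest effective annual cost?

Vantage Capital

Beacon Lending: (1 + 0.034/52)^52 − 1 = 3.457%
Vantage Bank: (1 + 0.034/4)^4 − 1 = 3.444%
Vantage Capital: (1 + 0.032/12)^12 − 1 = 3.247%
Horizon Trust: (1 + 0.033/2)^2 − 1 = 3.327%
The lowest effective annual rate is Vantage Capital at 3.247%.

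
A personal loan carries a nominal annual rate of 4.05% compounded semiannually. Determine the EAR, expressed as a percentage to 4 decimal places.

EAR = (1 + 0.0405/2)^2 − 1.
= 1.040910 − 1 = 4.0910%.

4.0910%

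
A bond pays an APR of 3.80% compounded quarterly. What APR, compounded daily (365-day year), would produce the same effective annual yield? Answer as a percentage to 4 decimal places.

3.7823%

EAR = (1 + 0.0380/4)^4 − 1 = 0.038545.
Solve (1 + r/365)^365 = 1.038545: r/365 = 1.038545^(1/365) − 1 = 0.000104, so r = 0.037823 = 3.7823%.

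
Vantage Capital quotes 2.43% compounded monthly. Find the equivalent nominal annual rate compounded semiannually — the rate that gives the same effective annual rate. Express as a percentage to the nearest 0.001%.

EAR = (1 + 0.0243/12)^12 − 1 = 0.024572.
Solve (1 + r/2)^2 = 1.024572: r/2 = 1.024572^(1/2) − 1 = 0.012212, so r = 0.024423 = 2.442%.

2.442%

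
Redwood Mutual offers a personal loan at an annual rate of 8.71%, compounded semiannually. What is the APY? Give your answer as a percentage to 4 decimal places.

EAR = (1 + 0.0871/2)^2 − 1.
= (1 + 0.043550)^2 − 1 = 1.088997 − 1 = 8.8997%.

8.8997%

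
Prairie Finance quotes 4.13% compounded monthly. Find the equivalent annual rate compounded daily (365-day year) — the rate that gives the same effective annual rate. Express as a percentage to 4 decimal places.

EAR = (1 + 0.0413/12)^12 − 1 = 0.042091.
Solve (1 + r/365)^365 = 1.042091: r/365 = 1.042091^(1/365) − 1 = 0.000113, so r = 0.041231 = 4.1231%.

4.1231%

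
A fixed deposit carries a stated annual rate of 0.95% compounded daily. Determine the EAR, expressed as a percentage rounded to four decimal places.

0.9545%

EAR = (1 + 0.0095/365)^365 − 1.
= (1 + 0.000026)^365 − 1 = 1.009545 − 1 = 0.9545%.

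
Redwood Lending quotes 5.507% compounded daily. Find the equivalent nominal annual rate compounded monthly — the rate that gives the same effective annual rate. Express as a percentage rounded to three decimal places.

EAR = (1 + 0.05507/365)^365 − 1 = 0.056610.
Solve (1 + r/12)^12 = 1.056610: r/12 = 1.056610^(1/12) − 1 = 0.004599, so r = 0.055192 = 5.519%.

5.519%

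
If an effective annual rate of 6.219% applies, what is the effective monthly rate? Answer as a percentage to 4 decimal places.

The per-month rate i satisfies (1 + i)^12 = 1 + 0.06219.
i = 1.06219^(1/12) − 1 = 0.0050404 = 0.5040%.

0.5040%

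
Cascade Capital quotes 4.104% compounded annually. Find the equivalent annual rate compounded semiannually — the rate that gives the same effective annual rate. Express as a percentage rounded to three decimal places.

Compounded annually, EAR = nominal = 0.041040.
Solve (1 + r/2)^2 = 1.041040: r/2 = 1.041040^(1/2) − 1 = 0.020314, so r = 0.040627 = 4.063%.

4.063%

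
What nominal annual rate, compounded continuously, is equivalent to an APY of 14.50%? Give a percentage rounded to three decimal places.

Continuous: nominal r satisfies e^r − 1 = 0.1450.
r = ln(1 + 0.1450) = ln(1.1450) = 0.135405 = 13.540%.

13.540%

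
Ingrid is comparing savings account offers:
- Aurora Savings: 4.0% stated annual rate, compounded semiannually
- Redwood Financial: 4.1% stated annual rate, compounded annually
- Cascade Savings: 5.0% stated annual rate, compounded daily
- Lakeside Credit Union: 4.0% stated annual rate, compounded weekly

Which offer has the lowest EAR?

Aurora Savings: (1 + 0.040/2)^2 − 1 = 4.040%
Redwood Financial: compounded annually, EAR = 4.100%
Cascade Savings: (1 + 0.050/365)^365 − 1 = 5.127%
Lakeside Credit Union: (1 + 0.040/52)^52 − 1 = 4.079%
The lowest effective annual rate is Aurora Savings at 4.040%.

Aurora Savings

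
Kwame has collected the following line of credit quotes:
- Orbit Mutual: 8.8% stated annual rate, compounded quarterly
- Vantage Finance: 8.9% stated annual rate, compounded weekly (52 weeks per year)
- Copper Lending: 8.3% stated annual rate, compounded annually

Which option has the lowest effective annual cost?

Copper Lending

Orbit Mutual: (1 + 0.088/4)^4 − 1 = 9.095%
Vantage Finance: (1 + 0.089/52)^52 − 1 = 9.300%
Copper Lending: compounded annually, EAR = 8.300%
The lowest effective annual rate is Copper Lending at 8.300%.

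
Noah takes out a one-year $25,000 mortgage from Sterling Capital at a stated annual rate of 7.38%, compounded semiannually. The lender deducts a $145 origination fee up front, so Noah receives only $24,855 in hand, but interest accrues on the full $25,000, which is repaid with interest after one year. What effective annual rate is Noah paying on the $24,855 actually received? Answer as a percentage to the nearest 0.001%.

Amount owed after one year: 25,000 × (1 + 0.0738/2)^2 = 25,000 × 1.075162 = $26,879.04.
Effective rate on net proceeds: 26,879.04 / 24,855 − 1 = 0.081434 = 8.143%.

8.143%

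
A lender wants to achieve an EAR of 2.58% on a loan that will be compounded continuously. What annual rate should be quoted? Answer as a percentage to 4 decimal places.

2.5473%

Continuous: nominal r satisfies e^r − 1 = 0.0258.
r = ln(1 + 0.0258) = ln(1.0258) = 0.025473 = 2.5473%.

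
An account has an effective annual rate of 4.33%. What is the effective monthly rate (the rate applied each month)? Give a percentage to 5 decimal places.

0.35386%

The per-month rate i satisfies (1 + i)^12 = 1 + 0.0433.
i = 1.0433^(1/12) − 1 = 0.0035386 = 0.35386%.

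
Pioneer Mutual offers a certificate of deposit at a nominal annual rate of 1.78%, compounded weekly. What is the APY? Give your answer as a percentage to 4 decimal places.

EAR = (1 + 0.0178/52)^52 − 1.
= 1.017956 − 1 = 1.7956%.

1.7956%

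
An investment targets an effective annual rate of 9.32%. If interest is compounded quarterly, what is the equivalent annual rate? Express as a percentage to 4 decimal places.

(1 + r/4)^4 − 1 = 0.0932, so 1 + r/4 = 1.0932^(1/4).
r/4 = 0.022527, so r = 0.090109 = 9.0109%.

9.0109%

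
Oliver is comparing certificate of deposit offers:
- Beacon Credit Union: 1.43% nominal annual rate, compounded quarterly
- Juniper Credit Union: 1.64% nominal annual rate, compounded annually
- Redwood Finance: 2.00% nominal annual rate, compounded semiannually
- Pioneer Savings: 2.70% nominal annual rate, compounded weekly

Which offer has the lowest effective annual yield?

Beacon Credit Union

Beacon Credit Union: (1 + 0.0143/4)^4 − 1 = 1.438%
Juniper Credit Union: compounded annually, EAR = 1.640%
Redwood Finance: (1 + 0.0200/2)^2 − 1 = 2.010%
Pioneer Savings: (1 + 0.0270/52)^52 − 1 = 2.736%
The lowest effective annual rate is Beacon Credit Union at 1.438%.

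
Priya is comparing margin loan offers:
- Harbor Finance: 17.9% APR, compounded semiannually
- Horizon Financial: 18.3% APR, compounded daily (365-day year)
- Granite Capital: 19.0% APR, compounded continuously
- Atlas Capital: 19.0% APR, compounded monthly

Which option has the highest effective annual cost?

Granite Capital

Harbor Finance: (1 + 0.179/2)^2 − 1 = 18.701%
Horizon Financial: (1 + 0.183/365)^365 − 1 = 20.076%
Granite Capital: e^0.190 − 1 = 20.925%
Atlas Capital: (1 + 0.190/12)^12 − 1 = 20.745%
The highest effective annual rate is Granite Capital at 20.925%.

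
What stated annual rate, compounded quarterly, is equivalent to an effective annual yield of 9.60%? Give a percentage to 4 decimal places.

9.2726%

(1 + r/4)^4 − 1 = 0.0960, so 1 + r/4 = 1.0960^(1/4).
r/4 = 0.023181, so r = 0.092726 = 9.2726%.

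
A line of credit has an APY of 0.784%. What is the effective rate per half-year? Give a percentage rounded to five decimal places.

The per-half-year rate i satisfies (1 + i)^2 = 1 + 0.00784.
i = 1.00784^(1/2) − 1 = 0.0039123 = 0.39123%.

0.39123%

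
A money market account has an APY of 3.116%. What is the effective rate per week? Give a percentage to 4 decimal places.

0.0590%

The per-week rate i satisfies (1 + i)^52 = 1 + 0.03116.
i = 1.03116^(1/52) − 1 = 0.0005903 = 0.0590%.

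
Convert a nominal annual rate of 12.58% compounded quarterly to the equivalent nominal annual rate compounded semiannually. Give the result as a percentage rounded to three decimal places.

12.778%

EAR = (1 + 0.1258/4)^4 − 1 = 0.131860.
Solve (1 + r/2)^2 = 1.131860: r/2 = 1.131860^(1/2) − 1 = 0.063889, so r = 0.127778 = 12.778%.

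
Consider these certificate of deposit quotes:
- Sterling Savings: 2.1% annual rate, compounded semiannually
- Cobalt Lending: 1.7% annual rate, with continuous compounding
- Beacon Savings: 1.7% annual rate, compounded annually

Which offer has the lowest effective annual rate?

Sterling Savings: (1 + 0.021/2)^2 − 1 = 2.111%
Cobalt Lending: e^0.017 − 1 = 1.715%
Beacon Savings: compounded annually, EAR = 1.700%
The lowest effective annual rate is Beacon Savings at 1.700%.

Beacon Savings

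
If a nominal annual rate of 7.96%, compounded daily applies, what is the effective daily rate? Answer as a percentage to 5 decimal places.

With a nominal annual rate compounded daily, the periodic rate is the nominal rate divided by 365.
i = 0.0796 / 365 = 0.0002181 = 0.02181%.

0.02181%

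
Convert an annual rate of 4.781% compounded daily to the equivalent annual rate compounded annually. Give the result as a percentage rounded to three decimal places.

EAR = (1 + 0.04781/365)^365 − 1 = 0.048968.
Compounded annually, the equivalent nominal rate is the EAR itself: 4.897%.

4.897%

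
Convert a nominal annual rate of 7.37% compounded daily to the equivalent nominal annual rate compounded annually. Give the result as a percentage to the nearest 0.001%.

7.648%

EAR = (1 + 0.0737/365)^365 − 1 = 0.076476.
Compounded annually, the equivalent nominal rate is the EAR itself: 7.648%.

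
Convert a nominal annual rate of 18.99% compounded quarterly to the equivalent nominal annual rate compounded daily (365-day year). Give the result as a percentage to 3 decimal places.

18.558%

EAR = (1 + 0.1899/4)^4 − 1 = 0.203856.
Solve (1 + r/365)^365 = 1.203856: r/365 = 1.203856^(1/365) − 1 = 0.000508, so r = 0.185577 = 18.558%.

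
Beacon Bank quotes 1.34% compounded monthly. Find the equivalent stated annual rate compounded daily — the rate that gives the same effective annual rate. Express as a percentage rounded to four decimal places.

1.3393%

EAR = (1 + 0.0134/12)^12 − 1 = 0.013483.
Solve (1 + r/365)^365 = 1.013483: r/365 = 1.013483^(1/365) − 1 = 0.000037, so r = 0.013393 = 1.3393%.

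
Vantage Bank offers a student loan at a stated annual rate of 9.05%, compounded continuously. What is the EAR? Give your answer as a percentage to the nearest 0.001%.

With continuous compounding, EAR = e^0.0905 − 1.
e^0.0905 = 1.094722, so EAR = 0.094722 = 9.472%.

9.472%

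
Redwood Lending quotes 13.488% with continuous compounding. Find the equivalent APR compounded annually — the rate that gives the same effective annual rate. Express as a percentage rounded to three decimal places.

EAR under continuous compounding: e^0.13488 − 1 = 0.144399.
Compounded annually, the equivalent nominal rate is the EAR itself: 14.440%.

14.440%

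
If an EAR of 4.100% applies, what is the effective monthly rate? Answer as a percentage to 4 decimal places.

0.3354%

The per-month rate i satisfies (1 + i)^12 = 1 + 0.04100.
i = 1.04100^(1/12) − 1 = 0.0033541 = 0.3354%.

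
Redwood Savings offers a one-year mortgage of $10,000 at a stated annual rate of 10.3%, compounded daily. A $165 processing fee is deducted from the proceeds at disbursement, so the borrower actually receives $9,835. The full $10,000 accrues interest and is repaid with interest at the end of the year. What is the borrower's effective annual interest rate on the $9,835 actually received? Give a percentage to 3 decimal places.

12.707%

Amount owed after one year: 10,000 × (1 + 0.103/365)^365 = 10,000 × 1.108475 = $11,084.75.
Effective rate on net proceeds: 11,084.75 / 9,835 − 1 = 0.127072 = 12.707%.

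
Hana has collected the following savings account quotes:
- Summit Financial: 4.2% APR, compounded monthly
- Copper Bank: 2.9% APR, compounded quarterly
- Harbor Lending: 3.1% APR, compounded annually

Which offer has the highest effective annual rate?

Summit Financial

Summit Financial: (1 + 0.042/12)^12 − 1 = 4.282%
Copper Bank: (1 + 0.029/4)^4 − 1 = 2.932%
Harbor Lending: compounded annually, EAR = 3.100%
The highest effective annual rate is Summit Financial at 4.282%.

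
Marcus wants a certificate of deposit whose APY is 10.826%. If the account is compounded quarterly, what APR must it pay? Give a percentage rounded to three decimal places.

(1 + r/4)^4 − 1 = 0.10826, so 1 + r/4 = 1.10826^(1/4).
r/4 = 0.026031, so r = 0.104123 = 10.412%.

10.412%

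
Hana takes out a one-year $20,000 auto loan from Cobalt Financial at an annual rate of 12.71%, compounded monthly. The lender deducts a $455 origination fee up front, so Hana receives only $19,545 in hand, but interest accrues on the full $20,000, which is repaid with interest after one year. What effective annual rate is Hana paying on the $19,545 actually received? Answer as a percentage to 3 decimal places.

Amount owed after one year: 20,000 × (1 + 0.1271/12)^12 = 20,000 × 1.134772 = $22,695.44.
Effective rate on net proceeds: 22,695.44 / 19,545 − 1 = 0.161189 = 16.119%.

16.119%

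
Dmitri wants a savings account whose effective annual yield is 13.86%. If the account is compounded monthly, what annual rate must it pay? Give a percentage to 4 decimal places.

13.0504%

(1 + r/12)^12 − 1 = 0.1386, so 1 + r/12 = 1.1386^(1/12).
r/12 = 0.010875, so r = 0.130504 = 13.0504%.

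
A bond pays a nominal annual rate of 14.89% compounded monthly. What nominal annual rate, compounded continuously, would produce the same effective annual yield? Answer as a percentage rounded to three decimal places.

EAR = (1 + 0.1489/12)^12 − 1 = 0.159494.
Equivalent continuous rate: r = ln(1 + 0.159494) = 0.147984 = 14.798%.

14.798%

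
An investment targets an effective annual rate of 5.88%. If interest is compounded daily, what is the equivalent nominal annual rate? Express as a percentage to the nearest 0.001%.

(1 + r/365)^365 − 1 = 0.0588, so 1 + r/365 = 1.0588^(1/365).
r/365 = 0.000157, so r = 0.057141 = 5.714%.

5.714%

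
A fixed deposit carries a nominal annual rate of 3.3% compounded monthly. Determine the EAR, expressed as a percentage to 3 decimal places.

3.350%

EAR = (1 + 0.033/12)^12 − 1.
= 1.033504 − 1 = 3.350%.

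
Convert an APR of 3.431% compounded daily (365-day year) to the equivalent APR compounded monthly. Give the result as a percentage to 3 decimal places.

EAR = (1 + 0.03431/365)^365 − 1 = 0.034904.
Solve (1 + r/12)^12 = 1.034904: r/12 = 1.034904^(1/12) − 1 = 0.002863, so r = 0.034357 = 3.436%.

3.436%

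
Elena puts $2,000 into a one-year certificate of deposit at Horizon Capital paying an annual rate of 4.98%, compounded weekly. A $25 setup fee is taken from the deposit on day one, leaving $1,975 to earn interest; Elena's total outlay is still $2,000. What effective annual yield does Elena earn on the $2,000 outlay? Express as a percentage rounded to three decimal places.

3.790%

Value after one year: 1,975 × (1 + 0.0498/52)^52 = 1,975 × 1.051036 = $2,075.80.
Effective yield on the $2,000 outlay: 2,075.80 / 2,000 − 1 = 0.037898 = 3.790%.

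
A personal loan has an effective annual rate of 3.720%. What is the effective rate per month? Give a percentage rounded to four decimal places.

The per-month rate i satisfies (1 + i)^12 = 1 + 0.03720.
i = 1.03720^(1/12) − 1 = 0.0030484 = 0.3048%.

0.3048%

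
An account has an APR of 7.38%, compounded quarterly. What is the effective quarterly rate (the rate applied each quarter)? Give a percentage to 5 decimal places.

1.84500%

With a nominal annual rate compounded quarterly, the periodic rate is the nominal rate divided by 4.
i = 0.0738 / 4 = 0.0184500 = 1.84500%.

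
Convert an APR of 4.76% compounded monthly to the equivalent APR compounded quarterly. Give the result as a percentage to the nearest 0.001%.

EAR = (1 + 0.0476/12)^12 − 1 = 0.048652.
Solve (1 + r/4)^4 = 1.048652: r/4 = 1.048652^(1/4) − 1 = 0.011947, so r = 0.047789 = 4.779%.

4.779%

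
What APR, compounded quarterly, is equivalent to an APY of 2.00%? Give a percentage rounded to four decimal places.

1.9852%

(1 + r/4)^4 − 1 = 0.0200, so 1 + r/4 = 1.0200^(1/4).
r/4 = 0.004963, so r = 0.019852 = 1.9852%.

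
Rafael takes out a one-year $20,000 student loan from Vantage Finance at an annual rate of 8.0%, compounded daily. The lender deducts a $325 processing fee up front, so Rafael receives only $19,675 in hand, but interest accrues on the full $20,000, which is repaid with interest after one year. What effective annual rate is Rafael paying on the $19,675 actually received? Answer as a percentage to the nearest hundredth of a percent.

10.12%

Amount owed after one year: 20,000 × (1 + 0.080/365)^365 = 20,000 × 1.083278 = $21,665.55.
Effective rate on net proceeds: 21,665.55 / 19,675 − 1 = 0.101172 = 10.12%.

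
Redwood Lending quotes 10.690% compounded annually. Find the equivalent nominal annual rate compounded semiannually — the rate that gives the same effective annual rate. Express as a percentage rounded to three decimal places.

Compounded annually, EAR = nominal = 0.106900.
Solve (1 + r/2)^2 = 1.106900: r/2 = 1.106900^(1/2) − 1 = 0.052093, so r = 0.104186 = 10.419%.

10.419%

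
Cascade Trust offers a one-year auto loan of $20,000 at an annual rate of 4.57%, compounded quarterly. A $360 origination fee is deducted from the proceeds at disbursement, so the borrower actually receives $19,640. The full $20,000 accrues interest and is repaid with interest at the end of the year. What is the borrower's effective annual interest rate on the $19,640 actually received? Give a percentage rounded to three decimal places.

Amount owed after one year: 20,000 × (1 + 0.0457/4)^4 = 20,000 × 1.046489 = $20,929.78.
Effective rate on net proceeds: 20,929.78 / 19,640 − 1 = 0.065671 = 6.567%.

6.567%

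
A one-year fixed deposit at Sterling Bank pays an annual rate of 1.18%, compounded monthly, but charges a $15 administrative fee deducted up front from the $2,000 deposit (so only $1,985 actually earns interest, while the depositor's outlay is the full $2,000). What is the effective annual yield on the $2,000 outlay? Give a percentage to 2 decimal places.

0.43%

Value after one year: 1,985 × (1 + 0.0118/12)^12 = 1,985 × 1.011864 = $2,008.55.
Effective yield on the $2,000 outlay: 2,008.55 / 2,000 − 1 = 0.004275 = 0.43%.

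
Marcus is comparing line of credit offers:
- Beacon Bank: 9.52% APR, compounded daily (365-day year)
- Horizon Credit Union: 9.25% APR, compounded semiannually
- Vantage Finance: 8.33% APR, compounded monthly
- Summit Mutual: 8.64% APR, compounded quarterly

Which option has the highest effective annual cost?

Beacon Bank: (1 + 0.0952/365)^365 − 1 = 9.987%
Horizon Credit Union: (1 + 0.0925/2)^2 − 1 = 9.464%
Vantage Finance: (1 + 0.0833/12)^12 − 1 = 8.656%
Summit Mutual: (1 + 0.0864/4)^4 − 1 = 8.924%
The highest effective annual rate is Beacon Bank at 9.987%.

Beacon Bank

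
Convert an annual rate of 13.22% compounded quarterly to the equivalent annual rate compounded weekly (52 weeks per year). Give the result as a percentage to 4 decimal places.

EAR = (1 + 0.1322/4)^4 − 1 = 0.138899.
Solve (1 + r/52)^52 = 1.138899: r/52 = 1.138899^(1/52) − 1 = 0.002504, so r = 0.130225 = 13.0225%.

13.0225%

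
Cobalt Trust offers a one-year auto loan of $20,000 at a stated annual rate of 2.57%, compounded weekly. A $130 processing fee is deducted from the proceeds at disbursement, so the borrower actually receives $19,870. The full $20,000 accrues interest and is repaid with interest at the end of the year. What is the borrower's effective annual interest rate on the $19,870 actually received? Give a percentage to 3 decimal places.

3.274%

Amount owed after one year: 20,000 × (1 + 0.0257/52)^52 = 20,000 × 1.026027 = $20,520.53.
Effective rate on net proceeds: 20,520.53 / 19,870 − 1 = 0.032739 = 3.274%.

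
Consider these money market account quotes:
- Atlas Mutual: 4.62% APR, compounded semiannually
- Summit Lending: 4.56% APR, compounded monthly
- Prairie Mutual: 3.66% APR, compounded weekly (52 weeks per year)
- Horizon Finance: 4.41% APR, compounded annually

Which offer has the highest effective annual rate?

Atlas Mutual

Atlas Mutual: (1 + 0.0462/2)^2 − 1 = 4.673%
Summit Lending: (1 + 0.0456/12)^12 − 1 = 4.657%
Prairie Mutual: (1 + 0.0366/52)^52 − 1 = 3.726%
Horizon Finance: compounded annually, EAR = 4.410%
The highest effective annual rate is Atlas Mutual at 4.673%.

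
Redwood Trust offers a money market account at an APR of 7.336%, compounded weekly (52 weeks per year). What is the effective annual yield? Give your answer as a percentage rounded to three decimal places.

EAR = (1 + 0.07336/52)^52 − 1.
= 1.076062 − 1 = 7.606%.

7.606%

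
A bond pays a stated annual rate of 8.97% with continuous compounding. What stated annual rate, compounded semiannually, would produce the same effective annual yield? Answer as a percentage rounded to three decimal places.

EAR under continuous compounding: e^0.0897 − 1 = 0.093846.
Solve (1 + r/2)^2 = 1.093846: r/2 = 1.093846^(1/2) − 1 = 0.045871, so r = 0.091742 = 9.174%.

9.174%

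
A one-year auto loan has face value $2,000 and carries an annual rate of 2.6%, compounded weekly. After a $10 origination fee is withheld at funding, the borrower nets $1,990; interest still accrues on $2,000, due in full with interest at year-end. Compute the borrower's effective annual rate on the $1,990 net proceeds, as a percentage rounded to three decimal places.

3.149%

Amount owed after one year: 2,000 × (1 + 0.026/52)^52 = 2,000 × 1.026334 = $2,052.67.
Effective rate on net proceeds: 2,052.67 / 1,990 − 1 = 0.031492 = 3.149%.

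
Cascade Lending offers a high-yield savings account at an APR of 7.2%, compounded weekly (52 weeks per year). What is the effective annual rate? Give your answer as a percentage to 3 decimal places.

7.460%

EAR = (1 + 0.072/52)^52 − 1.
= 1.074602 − 1 = 7.460%.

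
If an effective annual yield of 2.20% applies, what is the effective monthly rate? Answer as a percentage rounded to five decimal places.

0.18151%

The per-month rate i satisfies (1 + i)^12 = 1 + 0.0220.
i = 1.0220^(1/12) − 1 = 0.0018151 = 0.18151%.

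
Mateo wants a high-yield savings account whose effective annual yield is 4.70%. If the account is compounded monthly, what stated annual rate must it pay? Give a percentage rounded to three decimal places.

(1 + r/12)^12 − 1 = 0.0470, so 1 + r/12 = 1.0470^(1/12).
r/12 = 0.003835, so r = 0.046017 = 4.602%.

4.602%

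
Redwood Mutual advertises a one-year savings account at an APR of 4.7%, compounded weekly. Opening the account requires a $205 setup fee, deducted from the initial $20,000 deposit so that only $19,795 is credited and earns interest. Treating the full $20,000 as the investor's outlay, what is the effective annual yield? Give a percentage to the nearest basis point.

3.74%

Value after one year: 19,795 × (1 + 0.047/52)^52 = 19,795 × 1.048100 = $20,747.13.
Effective yield on the $20,000 outlay: 20,747.13 / 20,000 − 1 = 0.037357 = 3.74%.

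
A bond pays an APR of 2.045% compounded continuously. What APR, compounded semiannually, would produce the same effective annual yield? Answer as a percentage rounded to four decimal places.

EAR under continuous compounding: e^0.02045 − 1 = 0.020661.
Solve (1 + r/2)^2 = 1.020661: r/2 = 1.020661^(1/2) − 1 = 0.010277, so r = 0.020555 = 2.0555%.

2.0555%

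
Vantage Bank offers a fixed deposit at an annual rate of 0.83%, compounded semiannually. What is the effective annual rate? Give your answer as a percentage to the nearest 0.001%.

EAR = (1 + 0.0083/2)^2 − 1.
= 1.008317 − 1 = 0.832%.

0.832%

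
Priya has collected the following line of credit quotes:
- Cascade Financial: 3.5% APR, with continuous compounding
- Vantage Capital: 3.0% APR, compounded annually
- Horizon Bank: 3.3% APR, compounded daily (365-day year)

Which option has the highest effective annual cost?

Cascade Financial

Cascade Financial: e^0.035 − 1 = 3.562%
Vantage Capital: compounded annually, EAR = 3.000%
Horizon Bank: (1 + 0.033/365)^365 − 1 = 3.355%
The highest effective annual rate is Cascade Financial at 3.562%.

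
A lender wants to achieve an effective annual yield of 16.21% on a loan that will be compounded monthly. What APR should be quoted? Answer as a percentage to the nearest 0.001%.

15.117%

(1 + r/12)^12 − 1 = 0.1621, so 1 + r/12 = 1.1621^(1/12).
r/12 = 0.012598, so r = 0.151173 = 15.117%.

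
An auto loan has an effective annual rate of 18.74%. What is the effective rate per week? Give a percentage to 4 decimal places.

0.3309%

The per-week rate i satisfies (1 + i)^52 = 1 + 0.1874.
i = 1.1874^(1/52) − 1 = 0.0033087 = 0.3309%.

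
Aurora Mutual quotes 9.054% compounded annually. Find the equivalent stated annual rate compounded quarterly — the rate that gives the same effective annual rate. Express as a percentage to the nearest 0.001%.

Compounded annually, EAR = nominal = 0.090540.
Solve (1 + r/4)^4 = 1.090540: r/4 = 1.090540^(1/4) − 1 = 0.021905, so r = 0.087619 = 8.762%.

8.762%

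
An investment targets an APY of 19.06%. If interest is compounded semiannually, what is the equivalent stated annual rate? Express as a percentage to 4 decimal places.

18.2292%

(1 + r/2)^2 − 1 = 0.1906, so 1 + r/2 = 1.1906^(1/2).
r/2 = 0.091146, so r = 0.182292 = 18.2292%.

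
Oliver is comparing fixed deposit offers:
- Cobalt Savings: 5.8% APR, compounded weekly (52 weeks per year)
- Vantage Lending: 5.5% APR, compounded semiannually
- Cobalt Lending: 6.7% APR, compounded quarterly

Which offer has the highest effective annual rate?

Cobalt Lending

Cobalt Savings: (1 + 0.058/52)^52 − 1 = 5.968%
Vantage Lending: (1 + 0.055/2)^2 − 1 = 5.576%
Cobalt Lending: (1 + 0.067/4)^4 − 1 = 6.870%
The highest effective annual rate is Cobalt Lending at 6.870%.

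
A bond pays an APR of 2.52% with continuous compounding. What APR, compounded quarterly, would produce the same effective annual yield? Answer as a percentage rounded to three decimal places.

2.528%

EAR under continuous compounding: e^0.0252 − 1 = 0.025520.
Solve (1 + r/4)^4 = 1.025520: r/4 = 1.025520^(1/4) − 1 = 0.006320, so r = 0.025280 = 2.528%.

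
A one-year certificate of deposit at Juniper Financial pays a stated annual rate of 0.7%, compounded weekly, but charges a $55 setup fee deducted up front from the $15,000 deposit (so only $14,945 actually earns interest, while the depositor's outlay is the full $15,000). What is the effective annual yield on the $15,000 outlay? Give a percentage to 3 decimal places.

Value after one year: 14,945 × (1 + 0.007/52)^52 = 14,945 × 1.007024 = $15,049.97.
Effective yield on the $15,000 outlay: 15,049.97 / 15,000 − 1 = 0.003332 = 0.333%.

0.333%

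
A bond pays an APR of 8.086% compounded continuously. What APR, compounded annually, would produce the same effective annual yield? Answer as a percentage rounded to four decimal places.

8.4219%

EAR under continuous compounding: e^0.08086 − 1 = 0.084219.
Compounded annually, the equivalent nominal rate is the EAR itself: 8.4219%.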